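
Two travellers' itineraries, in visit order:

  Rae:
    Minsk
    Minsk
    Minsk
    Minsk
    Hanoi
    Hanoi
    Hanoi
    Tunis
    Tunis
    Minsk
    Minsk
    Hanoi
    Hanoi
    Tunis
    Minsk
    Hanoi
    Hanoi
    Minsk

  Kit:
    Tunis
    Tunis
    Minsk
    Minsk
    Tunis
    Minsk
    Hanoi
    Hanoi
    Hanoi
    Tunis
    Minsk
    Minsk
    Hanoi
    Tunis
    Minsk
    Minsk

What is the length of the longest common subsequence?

13

Taking Minsk (Rae #1, Kit #3), then Minsk (Rae #2, Kit #4), then Minsk (Rae #4, Kit #6), then Hanoi (Rae #5, Kit #7), then Hanoi (Rae #6, Kit #8), then Hanoi (Rae #7, Kit #9), then Tunis (Rae #9, Kit #10), then Minsk (Rae #10, Kit #11), then Minsk (Rae #11, Kit #12), then Hanoi (Rae #13, Kit #13), then Tunis (Rae #14, Kit #14), then Minsk (Rae #15, Kit #15), then Minsk (Rae #18, Kit #16) gives a common subsequence of length 13, and the DP table's final entry dp[18][16] is also 13, so no common subsequence is longer.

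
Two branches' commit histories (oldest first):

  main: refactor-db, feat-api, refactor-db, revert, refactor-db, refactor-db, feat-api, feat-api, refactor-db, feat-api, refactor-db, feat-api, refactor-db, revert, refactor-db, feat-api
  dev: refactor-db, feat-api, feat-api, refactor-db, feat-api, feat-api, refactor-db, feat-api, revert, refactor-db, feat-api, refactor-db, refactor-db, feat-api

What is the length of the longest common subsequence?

12

Match refactor-db (main #1, dev #1), then feat-api (main #2, dev #3), then refactor-db (main #6, dev #4), then feat-api (main #7, dev #5), then feat-api (main #8, dev #6), then refactor-db (main #9, dev #7), then feat-api (main #10, dev #8), then refactor-db (main #11, dev #10), then feat-api (main #12, dev #11), then refactor-db (main #13, dev #12), then refactor-db (main #15, dev #13), then feat-api (main #16, dev #14) — 12 commits in the same relative order in both. dp[16][14] = 12 confirms this is the maximum.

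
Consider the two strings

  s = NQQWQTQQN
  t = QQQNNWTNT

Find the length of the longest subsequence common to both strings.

5

Match Q (s #2, t #2); then Q (s #3, t #3); then W (s #4, t #6); then T (s #6, t #7); then N (s #9, t #8) — 5 characters in the same relative order in both. The LCS DP gives dp[9][9] = 5, so this is optimal.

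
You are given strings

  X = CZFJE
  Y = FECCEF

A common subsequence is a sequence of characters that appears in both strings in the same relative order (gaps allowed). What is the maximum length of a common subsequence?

Taking C at X[1]=Y[4] → F at X[3]=Y[6] gives a common subsequence of length 2. dp[5][6] = 2 confirms this is the maximum.

2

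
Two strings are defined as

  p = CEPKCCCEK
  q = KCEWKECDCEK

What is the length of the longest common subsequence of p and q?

7

Taking C at p[1]=q[2], then E at p[2]=q[3], then K at p[4]=q[5], then C at p[5]=q[7], then C at p[7]=q[9], then E at p[8]=q[10], then K at p[9]=q[11] gives a common subsequence of length 7. The LCS DP gives dp[9][11] = 7, so this is optimal.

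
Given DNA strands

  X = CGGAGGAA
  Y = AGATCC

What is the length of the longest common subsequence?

3

Match A at X[4]=Y[1], then G at X[6]=Y[2], then A at X[7]=Y[3] — 3 bases in the same relative order in both. Since dp[8][6] = 3, nothing longer is possible.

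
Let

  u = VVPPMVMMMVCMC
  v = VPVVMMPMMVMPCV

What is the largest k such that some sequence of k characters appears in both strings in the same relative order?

Pick V [1,3], V [2,4], M [5,5], M [7,6], M [8,8], M [9,9], V [10,10], M [12,11], C [13,13]; all 9 characters appear in both, in order. dp[13][14] = 9 confirms this is the maximum.

9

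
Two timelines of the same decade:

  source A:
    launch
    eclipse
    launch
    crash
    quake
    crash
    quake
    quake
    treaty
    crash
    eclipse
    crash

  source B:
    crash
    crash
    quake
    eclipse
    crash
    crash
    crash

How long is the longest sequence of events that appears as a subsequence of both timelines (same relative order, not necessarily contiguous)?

Pick crash [4,2] → quake [5,3] → crash [6,5] → crash [10,6] → crash [12,7]; all 5 events appear in both, in order, and the DP table's final entry dp[12][7] is also 5, so no common subsequence is longer.

5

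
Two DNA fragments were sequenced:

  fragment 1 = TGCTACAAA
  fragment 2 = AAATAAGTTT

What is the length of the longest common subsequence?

Let dp[i][j] be the LCS length of the first i bases of fragment 1 and the first j bases of fragment 2. dp[i][j] = dp[i-1][j-1]+1 when the i-th and j-th bases match, else max(dp[i-1][j], dp[i][j-1]).
    ·  A  A  A  T  A  A  G  T  T  T
 ·  0  0  0  0  0  0  0  0  0  0  0
 T  0  0  0  0  1  1  1  1  1  1  1
 G  0  0  0  0  1  1  1  2  2  2  2
 C  0  0  0  0  1  1  1  2  2  2  2
 T  0  0  0  0  1  1  1  2  3  3  3
 A  0  1  1  1  1  2  2  2  3  3  3
 C  0  1  1  1  1  2  2  2  3  3  3
 A  0  1  2  2  2  2  3  3  3  3  3
 A  0  1  2  3  3  3  3  3  3  3  3
 A  0  1  2  3  3  4  4  4  4  4  4
dp[9][10] = 4. One LCS (by backtracking along matches): AAAA.

4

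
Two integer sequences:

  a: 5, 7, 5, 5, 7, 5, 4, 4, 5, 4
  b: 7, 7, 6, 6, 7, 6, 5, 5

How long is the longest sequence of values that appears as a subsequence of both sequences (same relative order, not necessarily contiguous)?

Pick 7 (a #2, b #2), then 7 (a #5, b #5), then 5 (a #6, b #7), then 5 (a #9, b #8); all 4 values appear in both, in order. dp[10][8] = 4 confirms this is the maximum.

4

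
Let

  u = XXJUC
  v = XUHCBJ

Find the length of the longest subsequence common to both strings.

3

Taking X at u[2]=v[1], U at u[4]=v[2], C at u[5]=v[4] gives a common subsequence of length 3. dp[5][6] = 3 confirms this is the maximum.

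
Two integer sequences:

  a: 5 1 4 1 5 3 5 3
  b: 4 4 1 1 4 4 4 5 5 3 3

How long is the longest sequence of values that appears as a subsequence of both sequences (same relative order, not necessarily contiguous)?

Taking 1 at a[2]=b[4]; then 4 at a[3]=b[7]; then 5 at a[5]=b[9]; then 3 at a[6]=b[10]; then 3 at a[8]=b[11] gives a common subsequence of length 5. Since dp[8][11] = 5, nothing longer is possible.

5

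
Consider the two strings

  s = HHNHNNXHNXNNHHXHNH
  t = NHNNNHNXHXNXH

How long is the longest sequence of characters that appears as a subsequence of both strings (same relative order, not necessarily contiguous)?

Match H [2,2] → N [3,3] → N [5,4] → N [6,5] → H [8,6] → N [9,7] → X [10,8] → H [14,9] → X [15,10] → N [17,11] → H [18,13] — 11 characters in the same relative order in both. The LCS DP gives dp[18][13] = 11, so this is optimal.

11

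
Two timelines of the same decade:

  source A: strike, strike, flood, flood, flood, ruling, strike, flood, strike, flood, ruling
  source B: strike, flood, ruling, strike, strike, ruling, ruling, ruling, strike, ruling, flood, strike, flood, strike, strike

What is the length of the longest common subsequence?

7

Pick strike [1,4], strike [2,5], ruling [6,8], strike [7,9], flood [8,11], strike [9,12], flood [10,13]; all 7 events appear in both, in order. dp[11][15] = 7 confirms this is the maximum.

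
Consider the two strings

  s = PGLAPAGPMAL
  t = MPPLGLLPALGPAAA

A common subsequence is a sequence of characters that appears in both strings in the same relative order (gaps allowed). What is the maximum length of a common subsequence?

Match P (s #1, t #3), then G (s #2, t #5), then L (s #3, t #7), then P (s #5, t #8), then A (s #6, t #9), then G (s #7, t #11), then P (s #8, t #12), then A (s #10, t #15) — 8 characters in the same relative order in both. The LCS DP gives dp[11][15] = 8, so this is optimal.

8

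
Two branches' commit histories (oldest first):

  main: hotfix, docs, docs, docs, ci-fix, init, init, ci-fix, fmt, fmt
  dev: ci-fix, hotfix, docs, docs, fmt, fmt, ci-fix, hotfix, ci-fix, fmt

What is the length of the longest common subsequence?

Match hotfix [1,2], docs [2,3], docs [3,4], ci-fix [5,7], ci-fix [8,9], fmt [10,10] — 6 commits in the same relative order in both. Since dp[10][10] = 6, nothing longer is possible.

6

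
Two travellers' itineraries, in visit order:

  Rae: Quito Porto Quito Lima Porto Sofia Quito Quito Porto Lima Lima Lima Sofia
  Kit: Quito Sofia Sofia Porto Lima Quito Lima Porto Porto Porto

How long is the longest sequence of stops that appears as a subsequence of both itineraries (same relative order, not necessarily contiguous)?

6

Pick Quito (Rae #1, Kit #1), then Porto (Rae #2, Kit #4), then Quito (Rae #3, Kit #6), then Lima (Rae #4, Kit #7), then Porto (Rae #5, Kit #9), then Porto (Rae #9, Kit #10); all 6 stops appear in both, in order, and the DP table's final entry dp[13][10] is also 6, so no common subsequence is longer.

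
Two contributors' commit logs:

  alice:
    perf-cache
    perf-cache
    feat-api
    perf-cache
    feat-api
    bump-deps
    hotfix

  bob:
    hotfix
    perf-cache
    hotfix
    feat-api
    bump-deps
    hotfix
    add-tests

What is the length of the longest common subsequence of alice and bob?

4

Match perf-cache (alice #1, bob #2); then feat-api (alice #5, bob #4); then bump-deps (alice #6, bob #5); then hotfix (alice #7, bob #6) — 4 commits in the same relative order in both. The LCS DP gives dp[7][7] = 4, so this is optimal.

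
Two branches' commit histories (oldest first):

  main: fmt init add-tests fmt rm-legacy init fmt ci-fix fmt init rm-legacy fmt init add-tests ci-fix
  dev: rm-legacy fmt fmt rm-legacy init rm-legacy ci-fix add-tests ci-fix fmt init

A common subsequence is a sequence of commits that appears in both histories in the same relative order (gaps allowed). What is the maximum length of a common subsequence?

7

One common subsequence of length 7: fmt [1,2] → fmt [4,3] → rm-legacy [5,4] → init [6,5] → ci-fix [8,9] → fmt [12,10] → init [13,11], and the DP table's final entry dp[15][11] is also 7, so no common subsequence is longer.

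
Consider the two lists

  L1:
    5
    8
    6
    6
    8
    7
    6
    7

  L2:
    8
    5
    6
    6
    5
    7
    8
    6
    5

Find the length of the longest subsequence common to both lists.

Let dp[i][j] be the LCS length of the first i values of L1 and the first j values of L2. dp[i][j] = dp[i-1][j-1]+1 when the i-th and j-th values match, else max(dp[i-1][j], dp[i][j-1]).
    ·  8  5  6  6  5  7  8  6  5
 ·  0  0  0  0  0  0  0  0  0  0
 5  0  0  1  1  1  1  1  1  1  1
 8  0  1  1  1  1  1  1  2  2  2
 6  0  1  1  2  2  2  2  2  3  3
 6  0  1  1  2  3  3  3  3  3  3
 8  0  1  1  2  3  3  3  4  4  4
 7  0  1  1  2  3  3  4  4  4  4
 6  0  1  1  2  3  3  4  4  5  5
 7  0  1  1  2  3  3  4  4  5  5
dp[8][9] = 5. One LCS (by backtracking along matches): 5, 6, 6, 8, 6.

5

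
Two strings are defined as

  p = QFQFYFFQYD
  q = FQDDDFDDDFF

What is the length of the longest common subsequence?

Pick F (p #2, q #1), Q (p #3, q #2), F (p #4, q #6), F (p #6, q #10), F (p #7, q #11); all 5 characters appear in both, in order, and the DP table's final entry dp[10][11] is also 5, so no common subsequence is longer.

5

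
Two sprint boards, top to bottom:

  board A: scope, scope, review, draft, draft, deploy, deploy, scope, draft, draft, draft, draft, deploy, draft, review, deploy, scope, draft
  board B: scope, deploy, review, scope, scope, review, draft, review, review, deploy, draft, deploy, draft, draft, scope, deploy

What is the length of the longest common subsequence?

Match scope at board A[1]=board B[4]; then scope at board A[2]=board B[5]; then review at board A[3]=board B[6]; then draft at board A[4]=board B[7]; then draft at board A[5]=board B[11]; then deploy at board A[7]=board B[12]; then draft at board A[9]=board B[13]; then draft at board A[10]=board B[14]; then deploy at board A[16]=board B[16] — 9 tasks in the same relative order in both. The LCS DP gives dp[18][16] = 9, so this is optimal.

9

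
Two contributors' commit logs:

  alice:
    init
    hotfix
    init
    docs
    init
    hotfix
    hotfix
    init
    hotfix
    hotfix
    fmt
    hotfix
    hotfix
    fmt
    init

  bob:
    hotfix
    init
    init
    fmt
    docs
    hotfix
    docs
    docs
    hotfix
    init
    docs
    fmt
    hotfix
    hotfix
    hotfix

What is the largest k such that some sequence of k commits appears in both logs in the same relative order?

9

One common subsequence of length 9: init at alice[1]=bob[2]; then init at alice[3]=bob[3]; then docs at alice[4]=bob[5]; then hotfix at alice[6]=bob[6]; then hotfix at alice[7]=bob[9]; then init at alice[8]=bob[10]; then hotfix at alice[10]=bob[13]; then hotfix at alice[12]=bob[14]; then hotfix at alice[13]=bob[15]. The LCS DP gives dp[15][15] = 9, so this is optimal.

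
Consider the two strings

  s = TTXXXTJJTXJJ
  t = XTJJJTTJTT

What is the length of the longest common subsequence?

Pick X at s[5]=t[1], then T at s[6]=t[2], then J at s[7]=t[4], then J at s[8]=t[5], then T at s[9]=t[7], then J at s[11]=t[8]; all 6 characters appear in both, in order. dp[12][10] = 6 confirms this is the maximum.

6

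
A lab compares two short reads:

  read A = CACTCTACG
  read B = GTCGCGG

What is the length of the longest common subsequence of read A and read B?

4

Match T at read A[4]=read B[2], C at read A[5]=read B[3], C at read A[8]=read B[5], G at read A[9]=read B[7] — 4 bases in the same relative order in both, and the DP table's final entry dp[9][7] is also 4, so no common subsequence is longer.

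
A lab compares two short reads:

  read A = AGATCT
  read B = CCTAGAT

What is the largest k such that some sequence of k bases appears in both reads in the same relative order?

Let dp[i][j] be the LCS length of the first i bases of read A and the first j bases of read B. dp[i][j] = dp[i-1][j-1]+1 when the i-th and j-th bases match, else max(dp[i-1][j], dp[i][j-1]).
    ·  C  C  T  A  G  A  T
 ·  0  0  0  0  0  0  0  0
 A  0  0  0  0  1  1  1  1
 G  0  0  0  0  1  2  2  2
 A  0  0  0  0  1  2  3  3
 T  0  0  0  1  1  2  3  4
 C  0  1  1  1  1  2  3  4
 T  0  1  1  2  2  2  3  4
dp[6][7] = 4. One LCS (by backtracking along matches): AGAT.

4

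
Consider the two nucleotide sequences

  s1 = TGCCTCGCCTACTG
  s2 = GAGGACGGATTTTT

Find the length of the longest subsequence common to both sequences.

5

Taking G at s1[2]=s2[4] → C at s1[3]=s2[6] → T at s1[5]=s2[12] → T at s1[10]=s2[13] → T at s1[13]=s2[14] gives a common subsequence of length 5. The LCS DP gives dp[14][14] = 5, so this is optimal.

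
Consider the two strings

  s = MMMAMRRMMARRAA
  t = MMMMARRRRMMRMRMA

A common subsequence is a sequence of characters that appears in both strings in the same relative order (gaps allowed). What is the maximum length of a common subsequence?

Match M (s #1, t #2) → M (s #2, t #3) → M (s #3, t #4) → A (s #4, t #5) → R (s #6, t #8) → R (s #7, t #9) → M (s #8, t #10) → M (s #9, t #11) → R (s #11, t #12) → R (s #12, t #14) → A (s #14, t #16) — 11 characters in the same relative order in both. The LCS DP gives dp[14][16] = 11, so this is optimal.

11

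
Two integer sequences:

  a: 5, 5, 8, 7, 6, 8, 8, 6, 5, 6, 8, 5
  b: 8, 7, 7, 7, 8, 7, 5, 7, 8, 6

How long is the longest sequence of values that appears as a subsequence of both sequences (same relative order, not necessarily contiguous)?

5

Let dp[i][j] be the LCS length of the first i values of a and the first j values of b. dp[i][j] = dp[i-1][j-1]+1 when the i-th and j-th values match, else max(dp[i-1][j], dp[i][j-1]).
    ·  8  7  7  7  8  7  5  7  8  6
 ·  0  0  0  0  0  0  0  0  0  0  0
 5  0  0  0  0  0  0  0  1  1  1  1
 5  0  0  0  0  0  0  0  1  1  1  1
 8  0  1  1  1  1  1  1  1  1  2  2
 7  0  1  2  2  2  2  2  2  2  2  2
 6  0  1  2  2  2  2  2  2  2  2  3
 8  0  1  2  2  2  3  3  3  3  3  3
 8  0  1  2  2  2  3  3  3  3  4  4
 6  0  1  2  2  2  3  3  3  3  4  5
 5  0  1  2  2  2  3  3  4  4  4  5
 6  0  1  2  2  2  3  3  4  4  4  5
 8  0  1  2  2  2  3  3  4  4  5  5
 5  0  1  2  2  2  3  3  4  4  5  5
dp[12][10] = 5. One LCS (by backtracking along matches): 8, 7, 8, 8, 6.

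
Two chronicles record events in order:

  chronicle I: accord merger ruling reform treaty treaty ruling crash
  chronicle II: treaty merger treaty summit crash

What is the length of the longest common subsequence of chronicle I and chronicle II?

One common subsequence of length 3: merger [2,2]; then treaty [5,3]; then crash [8,5], and the DP table's final entry dp[8][5] is also 3, so no common subsequence is longer.

3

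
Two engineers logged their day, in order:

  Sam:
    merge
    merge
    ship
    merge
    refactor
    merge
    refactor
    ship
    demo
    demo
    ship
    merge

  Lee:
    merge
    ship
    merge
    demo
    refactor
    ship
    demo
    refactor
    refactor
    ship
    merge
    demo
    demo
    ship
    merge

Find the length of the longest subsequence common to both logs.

Taking merge [1,1], merge [2,3], ship [3,6], refactor [5,8], refactor [7,9], ship [8,10], demo [9,12], demo [10,13], ship [11,14], merge [12,15] gives a common subsequence of length 10, and the DP table's final entry dp[12][15] is also 10, so no common subsequence is longer.

10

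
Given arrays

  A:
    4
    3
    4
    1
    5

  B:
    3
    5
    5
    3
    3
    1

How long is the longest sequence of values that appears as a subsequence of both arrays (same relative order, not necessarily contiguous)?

2

Let dp[i][j] be the LCS length of the first i values of A and the first j values of B. dp[i][j] = dp[i-1][j-1]+1 when the i-th and j-th values match, else max(dp[i-1][j], dp[i][j-1]).
    ·  3  5  5  3  3  1
 ·  0  0  0  0  0  0  0
 4  0  0  0  0  0  0  0
 3  0  1  1  1  1  1  1
 4  0  1  1  1  1  1  1
 1  0  1  1  1  1  1  2
 5  0  1  2  2  2  2  2
dp[5][6] = 2. One LCS (by backtracking along matches): 3, 1.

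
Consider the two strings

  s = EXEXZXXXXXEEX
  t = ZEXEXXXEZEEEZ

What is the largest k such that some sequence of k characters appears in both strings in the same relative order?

8

One common subsequence of length 8: E [1,2], then X [2,3], then E [3,4], then X [4,5], then X [6,6], then X [7,7], then E [11,11], then E [12,12]. Since dp[13][13] = 8, nothing longer is possible.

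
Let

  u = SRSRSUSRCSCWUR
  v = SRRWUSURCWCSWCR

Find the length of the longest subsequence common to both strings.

Match S (u #1, v #1) → R (u #2, v #2) → R (u #4, v #3) → S (u #5, v #6) → U (u #6, v #7) → R (u #8, v #8) → C (u #9, v #11) → S (u #10, v #12) → C (u #11, v #14) → R (u #14, v #15) — 10 characters in the same relative order in both, and the DP table's final entry dp[14][15] is also 10, so no common subsequence is longer.

10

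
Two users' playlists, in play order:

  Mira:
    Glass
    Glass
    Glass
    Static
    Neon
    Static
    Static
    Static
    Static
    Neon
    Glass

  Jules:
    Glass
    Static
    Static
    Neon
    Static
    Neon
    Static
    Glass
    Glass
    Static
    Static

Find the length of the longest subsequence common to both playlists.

Pick Glass [1,1], Static [4,3], Neon [5,4], Static [6,5], Static [7,7], Static [8,10], Static [9,11]; all 7 songs appear in both, in order. dp[11][11] = 7 confirms this is the maximum.

7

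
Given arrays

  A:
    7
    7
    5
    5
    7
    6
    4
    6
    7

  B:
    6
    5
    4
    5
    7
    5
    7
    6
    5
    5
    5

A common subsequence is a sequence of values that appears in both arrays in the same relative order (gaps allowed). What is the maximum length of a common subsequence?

Let dp[i][j] be the LCS length of the first i values of A and the first j values of B. dp[i][j] = dp[i-1][j-1]+1 when the i-th and j-th values match, else max(dp[i-1][j], dp[i][j-1]).
    ·  6  5  4  5  7  5  7  6  5  5  5
 ·  0  0  0  0  0  0  0  0  0  0  0  0
 7  0  0  0  0  0  1  1  1  1  1  1  1
 7  0  0  0  0  0  1  1  2  2  2  2  2
 5  0  0  1  1  1  1  2  2  2  3  3  3
 5  0  0  1  1  2  2  2  2  2  3  4  4
 7  0  0  1  1  2  3  3  3  3  3  4  4
 6  0  1  1  1  2  3  3  3  4  4  4  4
 4  0  1  1  2  2  3  3  3  4  4  4  4
 6  0  1  1  2  2  3  3  3  4  4  4  4
 7  0  1  1  2  2  3  3  4  4  4  4  4
dp[9][11] = 4. One LCS (by backtracking along matches): 7, 7, 5, 5.

4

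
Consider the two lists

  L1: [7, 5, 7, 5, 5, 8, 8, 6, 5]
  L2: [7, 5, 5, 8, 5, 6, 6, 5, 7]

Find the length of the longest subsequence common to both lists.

Taking 7 (L1 #1, L2 #1), 5 (L1 #2, L2 #2), 5 (L1 #4, L2 #3), 5 (L1 #5, L2 #5), 6 (L1 #8, L2 #7), 5 (L1 #9, L2 #8) gives a common subsequence of length 6. Since dp[9][9] = 6, nothing longer is possible.

6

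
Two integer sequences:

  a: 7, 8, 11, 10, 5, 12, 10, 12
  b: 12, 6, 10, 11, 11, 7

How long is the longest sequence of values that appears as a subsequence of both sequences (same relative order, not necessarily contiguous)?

Match 12 at a[6]=b[1], then 10 at a[7]=b[3] — 2 values in the same relative order in both. Since dp[8][6] = 2, nothing longer is possible.

2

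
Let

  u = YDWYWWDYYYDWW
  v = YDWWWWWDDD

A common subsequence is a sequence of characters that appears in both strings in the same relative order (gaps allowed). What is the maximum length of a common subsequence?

Let dp[i][j] be the LCS length of the first i characters of u and the first j characters of v. dp[i][j] = dp[i-1][j-1]+1 when the i-th and j-th characters match, else max(dp[i-1][j], dp[i][j-1]).
    ·  Y  D  W  W  W  W  W  D  D  D
 ·  0  0  0  0  0  0  0  0  0  0  0
 Y  0  1  1  1  1  1  1  1  1  1  1
 D  0  1  2  2  2  2  2  2  2  2  2
 W  0  1  2  3  3  3  3  3  3  3  3
 Y  0  1  2  3  3  3  3  3  3  3  3
 W  0  1  2  3  4  4  4  4  4  4  4
 W  0  1  2  3  4  5  5  5  5  5  5
 D  0  1  2  3  4  5  5  5  6  6  6
 Y  0  1  2  3  4  5  5  5  6  6  6
 Y  0  1  2  3  4  5  5  5  6  6  6
 Y  0  1  2  3  4  5  5  5  6  6  6
 D  0  1  2  3  4  5  5  5  6  7  7
 W  0  1  2  3  4  5  6  6  6  7  7
 W  0  1  2  3  4  5  6  7  7  7  7
dp[13][10] = 7. One LCS (by backtracking along matches): YDWWWDD.

7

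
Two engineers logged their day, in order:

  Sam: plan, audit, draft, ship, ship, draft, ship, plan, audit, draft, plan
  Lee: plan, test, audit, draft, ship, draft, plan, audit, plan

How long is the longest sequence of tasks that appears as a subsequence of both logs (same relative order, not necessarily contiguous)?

8

One common subsequence of length 8: plan (Sam #1, Lee #1); then audit (Sam #2, Lee #3); then draft (Sam #3, Lee #4); then ship (Sam #5, Lee #5); then draft (Sam #6, Lee #6); then plan (Sam #8, Lee #7); then audit (Sam #9, Lee #8); then plan (Sam #11, Lee #9). dp[11][9] = 8 confirms this is the maximum.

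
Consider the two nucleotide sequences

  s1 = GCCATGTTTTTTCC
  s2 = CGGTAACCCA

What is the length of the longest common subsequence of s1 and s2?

Let dp[i][j] be the LCS length of the first i bases of s1 and the first j bases of s2. dp[i][j] = dp[i-1][j-1]+1 when the i-th and j-th bases match, else max(dp[i-1][j], dp[i][j-1]).
    ·  C  G  G  T  A  A  C  C  C  A
 ·  0  0  0  0  0  0  0  0  0  0  0
 G  0  0  1  1  1  1  1  1  1  1  1
 C  0  1  1  1  1  1  1  2  2  2  2
 C  0  1  1  1  1  1  1  2  3  3  3
 A  0  1  1  1  1  2  2  2  3  3  4
 T  0  1  1  1  2  2  2  2  3  3  4
 G  0  1  2  2  2  2  2  2  3  3  4
 T  0  1  2  2  3  3  3  3  3  3  4
 T  0  1  2  2  3  3  3  3  3  3  4
 T  0  1  2  2  3  3  3  3  3  3  4
 T  0  1  2  2  3  3  3  3  3  3  4
 T  0  1  2  2  3  3  3  3  3  3  4
 T  0  1  2  2  3  3  3  3  3  3  4
 C  0  1  2  2  3  3  3  4  4  4  4
 C  0  1  2  2  3  3  3  4  5  5  5
dp[14][10] = 5. One LCS (by backtracking along matches): GGTCC.

5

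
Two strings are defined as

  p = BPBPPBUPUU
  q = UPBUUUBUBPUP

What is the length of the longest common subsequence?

Pick P [2,2], then B [3,3], then B [6,7], then U [7,8], then P [8,10], then U [9,11]; all 6 characters appear in both, in order, and the DP table's final entry dp[10][12] is also 6, so no common subsequence is longer.

6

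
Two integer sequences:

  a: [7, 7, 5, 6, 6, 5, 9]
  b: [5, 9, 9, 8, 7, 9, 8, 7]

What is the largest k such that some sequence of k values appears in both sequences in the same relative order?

2

One common subsequence of length 2: 7 (a #1, b #5) → 7 (a #2, b #8). Since dp[7][8] = 2, nothing longer is possible.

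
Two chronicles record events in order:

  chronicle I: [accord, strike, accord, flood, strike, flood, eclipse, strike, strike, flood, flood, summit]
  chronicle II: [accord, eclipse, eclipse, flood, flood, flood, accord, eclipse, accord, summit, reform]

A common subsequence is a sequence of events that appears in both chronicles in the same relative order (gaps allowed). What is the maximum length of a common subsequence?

5

One common subsequence of length 5: accord (chronicle I #1, chronicle II #1), then flood (chronicle I #4, chronicle II #5), then flood (chronicle I #6, chronicle II #6), then eclipse (chronicle I #7, chronicle II #8), then summit (chronicle I #12, chronicle II #10). dp[12][11] = 5 confirms this is the maximum.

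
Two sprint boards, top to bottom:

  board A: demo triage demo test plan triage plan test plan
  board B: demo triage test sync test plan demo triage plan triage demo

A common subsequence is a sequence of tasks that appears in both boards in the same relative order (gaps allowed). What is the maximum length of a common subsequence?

6

Match demo at board A[1]=board B[1]; then triage at board A[2]=board B[2]; then test at board A[4]=board B[5]; then plan at board A[5]=board B[6]; then triage at board A[6]=board B[8]; then plan at board A[7]=board B[9] — 6 tasks in the same relative order in both. The LCS DP gives dp[9][11] = 6, so this is optimal.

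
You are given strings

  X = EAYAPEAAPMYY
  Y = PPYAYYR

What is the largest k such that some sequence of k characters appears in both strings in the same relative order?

4

Let dp[i][j] be the LCS length of the first i characters of X and the first j characters of Y. dp[i][j] = dp[i-1][j-1]+1 when the i-th and j-th characters match, else max(dp[i-1][j], dp[i][j-1]).
    ·  P  P  Y  A  Y  Y  R
 ·  0  0  0  0  0  0  0  0
 E  0  0  0  0  0  0  0  0
 A  0  0  0  0  1  1  1  1
 Y  0  0  0  1  1  2  2  2
 A  0  0  0  1  2  2  2  2
 P  0  1  1  1  2  2  2  2
 E  0  1  1  1  2  2  2  2
 A  0  1  1  1  2  2  2  2
 A  0  1  1  1  2  2  2  2
 P  0  1  2  2  2  2  2  2
 M  0  1  2  2  2  2  2  2
 Y  0  1  2  3  3  3  3  3
 Y  0  1  2  3  3  4  4  4
dp[12][7] = 4. One LCS (by backtracking along matches): YAYY.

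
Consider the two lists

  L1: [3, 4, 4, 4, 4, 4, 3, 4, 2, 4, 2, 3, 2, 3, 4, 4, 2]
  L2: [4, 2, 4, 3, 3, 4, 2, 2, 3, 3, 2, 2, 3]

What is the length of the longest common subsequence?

9

Taking 4 (L1 #2, L2 #1), then 4 (L1 #3, L2 #3), then 3 (L1 #7, L2 #5), then 4 (L1 #8, L2 #6), then 2 (L1 #9, L2 #7), then 2 (L1 #11, L2 #8), then 3 (L1 #12, L2 #10), then 2 (L1 #13, L2 #12), then 3 (L1 #14, L2 #13) gives a common subsequence of length 9. dp[17][13] = 9 confirms this is the maximum.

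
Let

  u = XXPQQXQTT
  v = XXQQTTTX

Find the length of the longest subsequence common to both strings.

Pick X at u[1]=v[1]; then X at u[2]=v[2]; then Q at u[4]=v[3]; then Q at u[5]=v[4]; then T at u[8]=v[6]; then T at u[9]=v[7]; all 6 characters appear in both, in order. The LCS DP gives dp[9][8] = 6, so this is optimal.

6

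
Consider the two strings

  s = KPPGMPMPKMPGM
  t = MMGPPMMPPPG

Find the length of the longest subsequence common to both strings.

Let dp[i][j] be the LCS length of the first i characters of s and the first j characters of t. dp[i][j] = dp[i-1][j-1]+1 when the i-th and j-th characters match, else max(dp[i-1][j], dp[i][j-1]).
    ·  M  M  G  P  P  M  M  P  P  P  G
 ·  0  0  0  0  0  0  0  0  0  0  0  0
 K  0  0  0  0  0  0  0  0  0  0  0  0
 P  0  0  0  0  1  1  1  1  1  1  1  1
 P  0  0  0  0  1  2  2  2  2  2  2  2
 G  0  0  0  1  1  2  2  2  2  2  2  3
 M  0  1  1  1  1  2  3  3  3  3  3  3
 P  0  1  1  1  2  2  3  3  4  4  4  4
 M  0  1  2  2  2  2  3  4  4  4  4  4
 P  0  1  2  2  3  3  3  4  5  5  5  5
 K  0  1  2  2  3  3  3  4  5  5  5  5
 M  0  1  2  2  3  3  4  4  5  5  5  5
 P  0  1  2  2  3  4  4  4  5  6  6  6
 G  0  1  2  3  3  4  4  4  5  6  6  7
 M  0  1  2  3  3  4  5  5  5  6  6  7
dp[13][11] = 7. One LCS (by backtracking along matches): PPMPPPG.

7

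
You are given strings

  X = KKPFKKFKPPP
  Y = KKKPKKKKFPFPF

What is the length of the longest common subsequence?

8

Let dp[i][j] be the LCS length of the first i characters of X and the first j characters of Y. dp[i][j] = dp[i-1][j-1]+1 when the i-th and j-th characters match, else max(dp[i-1][j], dp[i][j-1]).
    ·  K  K  K  P  K  K  K  K  F  P  F  P  F
 ·  0  0  0  0  0  0  0  0  0  0  0  0  0  0
 K  0  1  1  1  1  1  1  1  1  1  1  1  1  1
 K  0  1  2  2  2  2  2  2  2  2  2  2  2  2
 P  0  1  2  2  3  3  3  3  3  3  3  3  3  3
 F  0  1  2  2  3  3  3  3  3  4  4  4  4  4
 K  0  1  2  3  3  4  4  4  4  4  4  4  4  4
 K  0  1  2  3  3  4  5  5  5  5  5  5  5  5
 F  0  1  2  3  3  4  5  5  5  6  6  6  6  6
 K  0  1  2  3  3  4  5  6  6  6  6  6  6  6
 P  0  1  2  3  4  4  5  6  6  6  7  7  7  7
 P  0  1  2  3  4  4  5  6  6  6  7  7  8  8
 P  0  1  2  3  4  4  5  6  6  6  7  7  8  8
dp[11][13] = 8. One LCS (by backtracking along matches): KKPKKFPP.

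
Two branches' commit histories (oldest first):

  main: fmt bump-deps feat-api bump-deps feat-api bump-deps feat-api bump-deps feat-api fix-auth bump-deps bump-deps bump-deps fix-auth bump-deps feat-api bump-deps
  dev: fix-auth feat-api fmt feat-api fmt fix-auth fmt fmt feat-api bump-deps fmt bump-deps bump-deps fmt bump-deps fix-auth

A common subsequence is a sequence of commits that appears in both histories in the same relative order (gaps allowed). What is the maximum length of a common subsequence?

Taking fmt at main[1]=dev[3], feat-api at main[3]=dev[4], feat-api at main[5]=dev[9], bump-deps at main[6]=dev[10], bump-deps at main[8]=dev[12], bump-deps at main[11]=dev[13], bump-deps at main[13]=dev[15], fix-auth at main[14]=dev[16] gives a common subsequence of length 8. The LCS DP gives dp[17][16] = 8, so this is optimal.

8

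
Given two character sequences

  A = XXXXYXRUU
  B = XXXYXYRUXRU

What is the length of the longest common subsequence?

One common subsequence of length 8: X at A[1]=B[1], then X at A[2]=B[2], then X at A[3]=B[3], then X at A[4]=B[5], then Y at A[5]=B[6], then X at A[6]=B[9], then R at A[7]=B[10], then U at A[9]=B[11], and the DP table's final entry dp[9][11] is also 8, so no common subsequence is longer.

8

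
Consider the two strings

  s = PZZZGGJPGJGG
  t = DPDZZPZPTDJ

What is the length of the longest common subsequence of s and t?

Taking P [1,2]; then Z [2,4]; then Z [3,5]; then Z [4,7]; then P [8,8]; then J [10,11] gives a common subsequence of length 6. Since dp[12][11] = 6, nothing longer is possible.

6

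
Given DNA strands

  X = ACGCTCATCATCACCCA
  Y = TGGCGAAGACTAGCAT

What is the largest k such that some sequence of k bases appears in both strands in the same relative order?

Match A at X[1]=Y[7], G at X[3]=Y[8], C at X[4]=Y[10], T at X[5]=Y[11], A at X[7]=Y[12], C at X[9]=Y[14], A at X[10]=Y[15], T at X[11]=Y[16] — 8 bases in the same relative order in both. The LCS DP gives dp[17][16] = 8, so this is optimal.

8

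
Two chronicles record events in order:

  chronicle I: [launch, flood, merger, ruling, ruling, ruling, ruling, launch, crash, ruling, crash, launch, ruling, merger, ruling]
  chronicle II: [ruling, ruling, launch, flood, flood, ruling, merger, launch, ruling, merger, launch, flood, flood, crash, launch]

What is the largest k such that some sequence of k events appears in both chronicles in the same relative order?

7

Taking launch [1,3]; then flood [2,5]; then merger [3,7]; then ruling [4,9]; then launch [8,11]; then crash [11,14]; then launch [12,15] gives a common subsequence of length 7. The LCS DP gives dp[15][15] = 7, so this is optimal.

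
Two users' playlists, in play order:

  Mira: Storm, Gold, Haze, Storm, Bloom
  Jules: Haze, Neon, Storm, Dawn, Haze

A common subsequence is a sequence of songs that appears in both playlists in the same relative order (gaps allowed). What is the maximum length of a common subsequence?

2

Match Storm [1,3], then Haze [3,5] — 2 songs in the same relative order in both. The LCS DP gives dp[5][5] = 2, so this is optimal.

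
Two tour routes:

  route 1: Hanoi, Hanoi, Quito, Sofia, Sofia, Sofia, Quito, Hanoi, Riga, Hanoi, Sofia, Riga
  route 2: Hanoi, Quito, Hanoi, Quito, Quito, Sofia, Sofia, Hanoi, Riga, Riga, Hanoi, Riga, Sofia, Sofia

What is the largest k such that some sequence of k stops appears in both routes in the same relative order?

9

Match Hanoi (route 1 #1, route 2 #1), then Hanoi (route 1 #2, route 2 #3), then Quito (route 1 #3, route 2 #5), then Sofia (route 1 #5, route 2 #6), then Sofia (route 1 #6, route 2 #7), then Hanoi (route 1 #8, route 2 #8), then Riga (route 1 #9, route 2 #10), then Hanoi (route 1 #10, route 2 #11), then Sofia (route 1 #11, route 2 #14) — 9 stops in the same relative order in both, and the DP table's final entry dp[12][14] is also 9, so no common subsequence is longer.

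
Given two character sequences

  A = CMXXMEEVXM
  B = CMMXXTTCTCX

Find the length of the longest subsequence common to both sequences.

5

One common subsequence of length 5: C at A[1]=B[1], then M at A[2]=B[3], then X at A[3]=B[4], then X at A[4]=B[5], then X at A[9]=B[11]. The LCS DP gives dp[10][11] = 5, so this is optimal.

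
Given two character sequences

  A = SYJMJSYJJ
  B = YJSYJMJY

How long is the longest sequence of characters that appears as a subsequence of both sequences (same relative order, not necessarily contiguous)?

6

Pick S (A #1, B #3), then Y (A #2, B #4), then J (A #3, B #5), then M (A #4, B #6), then J (A #5, B #7), then Y (A #7, B #8); all 6 characters appear in both, in order. dp[9][8] = 6 confirms this is the maximum.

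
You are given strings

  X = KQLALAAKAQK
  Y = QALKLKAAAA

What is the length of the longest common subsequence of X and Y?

6

Let dp[i][j] be the LCS length of the first i characters of X and the first j characters of Y. dp[i][j] = dp[i-1][j-1]+1 when the i-th and j-th characters match, else max(dp[i-1][j], dp[i][j-1]).
    ·  Q  A  L  K  L  K  A  A  A  A
 ·  0  0  0  0  0  0  0  0  0  0  0
 K  0  0  0  0  1  1  1  1  1  1  1
 Q  0  1  1  1  1  1  1  1  1  1  1
 L  0  1  1  2  2  2  2  2  2  2  2
 A  0  1  2  2  2  2  2  3  3  3  3
 L  0  1  2  3  3  3  3  3  3  3  3
 A  0  1  2  3  3  3  3  4  4  4  4
 A  0  1  2  3  3  3  3  4  5  5  5
 K  0  1  2  3  4  4  4  4  5  5  5
 A  0  1  2  3  4  4  4  5  5  6  6
 Q  0  1  2  3  4  4  4  5  5  6  6
 K  0  1  2  3  4  4  5  5  5  6  6
dp[11][10] = 6. One LCS (by backtracking along matches): KLAAAA.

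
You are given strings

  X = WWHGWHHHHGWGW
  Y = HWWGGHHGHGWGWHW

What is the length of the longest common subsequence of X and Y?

10

Taking W at X[1]=Y[2], W at X[2]=Y[3], G at X[4]=Y[5], H at X[6]=Y[6], H at X[7]=Y[7], H at X[9]=Y[9], G at X[10]=Y[10], W at X[11]=Y[11], G at X[12]=Y[12], W at X[13]=Y[15] gives a common subsequence of length 10, and the DP table's final entry dp[13][15] is also 10, so no common subsequence is longer.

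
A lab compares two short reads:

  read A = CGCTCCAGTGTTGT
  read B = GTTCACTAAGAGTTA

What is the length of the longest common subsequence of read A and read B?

Match G (read A #2, read B #1), then T (read A #4, read B #3), then C (read A #5, read B #4), then C (read A #6, read B #6), then A (read A #7, read B #9), then G (read A #8, read B #10), then G (read A #10, read B #12), then T (read A #11, read B #13), then T (read A #12, read B #14) — 9 bases in the same relative order in both. The LCS DP gives dp[14][15] = 9, so this is optimal.

9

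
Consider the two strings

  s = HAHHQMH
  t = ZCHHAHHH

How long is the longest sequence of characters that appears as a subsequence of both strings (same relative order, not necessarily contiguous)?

Taking H [1,4], then A [2,5], then H [3,6], then H [4,7], then H [7,8] gives a common subsequence of length 5. The LCS DP gives dp[7][8] = 5, so this is optimal.

5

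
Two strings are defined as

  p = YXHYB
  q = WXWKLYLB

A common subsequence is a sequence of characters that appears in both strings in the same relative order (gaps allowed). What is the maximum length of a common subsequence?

Let dp[i][j] be the LCS length of the first i characters of p and the first j characters of q. dp[i][j] = dp[i-1][j-1]+1 when the i-th and j-th characters match, else max(dp[i-1][j], dp[i][j-1]).
    ·  W  X  W  K  L  Y  L  B
 ·  0  0  0  0  0  0  0  0  0
 Y  0  0  0  0  0  0  1  1  1
 X  0  0  1  1  1  1  1  1  1
 H  0  0  1  1  1  1  1  1  1
 Y  0  0  1  1  1  1  2  2  2
 B  0  0  1  1  1  1  2  2  3
dp[5][8] = 3. One LCS (by backtracking along matches): XYB.

3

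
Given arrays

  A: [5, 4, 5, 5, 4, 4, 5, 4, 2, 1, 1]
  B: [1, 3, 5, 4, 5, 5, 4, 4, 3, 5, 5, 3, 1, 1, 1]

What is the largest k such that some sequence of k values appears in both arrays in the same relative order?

One common subsequence of length 9: 5 (A #1, B #3) → 4 (A #2, B #4) → 5 (A #3, B #5) → 5 (A #4, B #6) → 4 (A #5, B #7) → 4 (A #6, B #8) → 5 (A #7, B #11) → 1 (A #10, B #14) → 1 (A #11, B #15). Since dp[11][15] = 9, nothing longer is possible.

9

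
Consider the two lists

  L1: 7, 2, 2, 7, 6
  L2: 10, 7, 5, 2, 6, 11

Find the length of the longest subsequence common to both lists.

Taking 7 at L1[1]=L2[2], then 2 at L1[3]=L2[4], then 6 at L1[5]=L2[5] gives a common subsequence of length 3. The LCS DP gives dp[5][6] = 3, so this is optimal.

3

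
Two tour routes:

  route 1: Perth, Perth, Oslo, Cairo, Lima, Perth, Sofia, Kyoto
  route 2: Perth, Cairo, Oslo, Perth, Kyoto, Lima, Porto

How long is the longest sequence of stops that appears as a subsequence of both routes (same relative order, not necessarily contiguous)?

4

Taking Perth at route 1[1]=route 2[1]; then Oslo at route 1[3]=route 2[3]; then Perth at route 1[6]=route 2[4]; then Kyoto at route 1[8]=route 2[5] gives a common subsequence of length 4. Since dp[8][7] = 4, nothing longer is possible.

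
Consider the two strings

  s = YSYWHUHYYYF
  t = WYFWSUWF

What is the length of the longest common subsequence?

Let dp[i][j] be the LCS length of the first i characters of s and the first j characters of t. dp[i][j] = dp[i-1][j-1]+1 when the i-th and j-th characters match, else max(dp[i-1][j], dp[i][j-1]).
    ·  W  Y  F  W  S  U  W  F
 ·  0  0  0  0  0  0  0  0  0
 Y  0  0  1  1  1  1  1  1  1
 S  0  0  1  1  1  2  2  2  2
 Y  0  0  1  1  1  2  2  2  2
 W  0  1  1  1  2  2  2  3  3
 H  0  1  1  1  2  2  2  3  3
 U  0  1  1  1  2  2  3  3  3
 H  0  1  1  1  2  2  3  3  3
 Y  0  1  2  2  2  2  3  3  3
 Y  0  1  2  2  2  2  3  3  3
 Y  0  1  2  2  2  2  3  3  3
 F  0  1  2  3  3  3  3  3  4
dp[11][8] = 4. One LCS (by backtracking along matches): YSWF.

4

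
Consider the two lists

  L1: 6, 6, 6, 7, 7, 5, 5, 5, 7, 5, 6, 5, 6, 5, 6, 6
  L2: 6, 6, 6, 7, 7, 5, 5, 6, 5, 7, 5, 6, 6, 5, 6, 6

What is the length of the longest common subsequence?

Taking 6 (L1 #1, L2 #1), then 6 (L1 #2, L2 #2), then 6 (L1 #3, L2 #3), then 7 (L1 #4, L2 #4), then 7 (L1 #5, L2 #5), then 5 (L1 #6, L2 #6), then 5 (L1 #7, L2 #7), then 5 (L1 #8, L2 #9), then 7 (L1 #9, L2 #10), then 5 (L1 #10, L2 #11), then 6 (L1 #11, L2 #12), then 6 (L1 #13, L2 #13), then 5 (L1 #14, L2 #14), then 6 (L1 #15, L2 #15), then 6 (L1 #16, L2 #16) gives a common subsequence of length 15, and the DP table's final entry dp[16][16] is also 15, so no common subsequence is longer.

15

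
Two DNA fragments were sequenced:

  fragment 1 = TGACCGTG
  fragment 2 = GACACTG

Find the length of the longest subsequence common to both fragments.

Pick G [2,1]; then A [3,2]; then C [4,3]; then C [5,5]; then T [7,6]; then G [8,7]; all 6 bases appear in both, in order. dp[8][7] = 6 confirms this is the maximum.

6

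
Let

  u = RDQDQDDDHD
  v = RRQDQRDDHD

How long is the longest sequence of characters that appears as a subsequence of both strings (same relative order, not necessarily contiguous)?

8

Pick R [1,2], Q [3,3], D [4,4], Q [5,5], D [7,7], D [8,8], H [9,9], D [10,10]; all 8 characters appear in both, in order, and the DP table's final entry dp[10][10] is also 8, so no common subsequence is longer.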